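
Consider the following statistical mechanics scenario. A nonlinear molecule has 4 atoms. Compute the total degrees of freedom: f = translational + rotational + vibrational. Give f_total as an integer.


Step 1: Translational DOF = 3
Step 2: Rotational DOF (nonlinear) = 3
Step 3: Vibrational DOF = 3*4 - 6 = 6
Step 4: Total = 3 + 3 + 6 = 12

12


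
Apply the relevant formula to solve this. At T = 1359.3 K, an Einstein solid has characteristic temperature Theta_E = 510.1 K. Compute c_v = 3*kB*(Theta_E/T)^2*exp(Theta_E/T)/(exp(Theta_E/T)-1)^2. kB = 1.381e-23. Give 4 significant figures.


Step 1: x = Theta_E/T = 510.1/1359.3 = 0.3753
Step 2: x^2 = 0.1408
Step 3: exp(x) = 1.455
Step 4: c_v = 3*1.381e-23*0.1408*1.455/(1.455-1)^2 = 4.095e-23

4.095e-23


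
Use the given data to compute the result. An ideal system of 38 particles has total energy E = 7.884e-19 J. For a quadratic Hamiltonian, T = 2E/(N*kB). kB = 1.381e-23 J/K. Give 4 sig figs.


Step 1: Numerator = 2*E = 2*7.884e-19 = 1.577e-18 J
Step 2: Denominator = N*kB = 38*1.381e-23 = 5.248e-22
Step 3: T = 1.577e-18 / 5.248e-22 = 3005 K

3005


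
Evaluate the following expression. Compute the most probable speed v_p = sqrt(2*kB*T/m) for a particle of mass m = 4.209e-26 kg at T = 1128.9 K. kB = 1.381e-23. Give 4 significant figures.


Step 1: Numerator = 2*kB*T = 2*1.381e-23*1128.9 = 3.118e-20
Step 2: Ratio = 3.118e-20 / 4.209e-26 = 7.408e+05
Step 3: v_p = sqrt(7.408e+05) = 860.7 m/s

860.7


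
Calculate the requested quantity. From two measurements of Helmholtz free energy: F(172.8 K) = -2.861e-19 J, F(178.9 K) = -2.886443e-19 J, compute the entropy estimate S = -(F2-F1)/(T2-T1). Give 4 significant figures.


Step 1: dF = F2 - F1 = -2.886443e-19 - (-2.861e-19) = -2.5443e-21 J
Step 2: dT = T2 - T1 = 178.9 - 172.8 = 6.1 K
Step 3: S = -dF/dT = -(-2.5443e-21)/6.1 = 4.171e-22 J/K

4.171e-22


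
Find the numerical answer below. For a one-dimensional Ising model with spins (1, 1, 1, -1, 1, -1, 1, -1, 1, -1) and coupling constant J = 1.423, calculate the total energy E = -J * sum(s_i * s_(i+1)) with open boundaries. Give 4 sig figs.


Step 1: Nearest-neighbor products: 1, 1, -1, -1, -1, -1, -1, -1, -1
Step 2: Sum of products = -5
Step 3: E = -1.423 * -5 = 7.115

7.115


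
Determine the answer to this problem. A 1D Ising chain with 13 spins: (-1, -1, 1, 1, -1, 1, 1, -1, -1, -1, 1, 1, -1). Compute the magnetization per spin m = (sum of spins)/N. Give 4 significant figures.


Step 1: Count up spins (+1): 6, down spins (-1): 7
Step 2: Total magnetization M = 6 - 7 = -1
Step 3: m = M/N = -1/13 = -0.07692

-0.07692


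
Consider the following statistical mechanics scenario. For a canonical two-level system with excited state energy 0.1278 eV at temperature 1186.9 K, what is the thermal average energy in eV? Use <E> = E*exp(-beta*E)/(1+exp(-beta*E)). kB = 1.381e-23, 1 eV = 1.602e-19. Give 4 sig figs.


Step 1: beta*E = 0.1278*1.602e-19/(1.381e-23*1186.9) = 1.249
Step 2: exp(-beta*E) = 0.2868
Step 3: <E> = 0.1278*0.2868/(1+0.2868) = 0.02848 eV

0.02848


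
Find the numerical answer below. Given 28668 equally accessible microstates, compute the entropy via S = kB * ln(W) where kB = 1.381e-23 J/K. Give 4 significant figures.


Step 1: ln(W) = ln(28668) = 10.26
Step 2: S = kB * ln(W) = 1.381e-23 * 10.26
Step 3: S = 1.417e-22 J/K

1.417e-22


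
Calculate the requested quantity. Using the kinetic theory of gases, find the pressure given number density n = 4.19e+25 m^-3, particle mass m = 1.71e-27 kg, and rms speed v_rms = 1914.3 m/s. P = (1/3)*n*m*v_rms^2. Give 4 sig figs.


Step 1: v_rms^2 = 1914.3^2 = 3.665e+06
Step 2: n*m = 4.19e+25*1.71e-27 = 0.07165
Step 3: P = (1/3)*0.07165*3.665e+06 = 8.752e+04 Pa

8.752e+04


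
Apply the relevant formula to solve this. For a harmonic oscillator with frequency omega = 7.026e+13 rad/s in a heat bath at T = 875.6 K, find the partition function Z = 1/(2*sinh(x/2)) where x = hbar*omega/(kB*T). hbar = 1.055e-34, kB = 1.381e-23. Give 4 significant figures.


Step 1: Compute x = hbar*omega/(kB*T) = 1.055e-34*7.026e+13/(1.381e-23*875.6) = 0.613
Step 2: x/2 = 0.3065
Step 3: sinh(x/2) = 0.3113
Step 4: Z = 1/(2*0.3113) = 1.606

1.606


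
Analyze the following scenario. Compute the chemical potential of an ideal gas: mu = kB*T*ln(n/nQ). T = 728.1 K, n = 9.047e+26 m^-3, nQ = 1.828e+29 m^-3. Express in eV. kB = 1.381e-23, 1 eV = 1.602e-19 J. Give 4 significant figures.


Step 1: n/nQ = 9.047e+26/1.828e+29 = 0.004949
Step 2: ln(n/nQ) = -5.309
Step 3: mu = kB*T*ln(n/nQ) = 1.006e-20*-5.309 = -5.338e-20 J
Step 4: Convert to eV: -5.338e-20/1.602e-19 = -0.3332 eV

-0.3332


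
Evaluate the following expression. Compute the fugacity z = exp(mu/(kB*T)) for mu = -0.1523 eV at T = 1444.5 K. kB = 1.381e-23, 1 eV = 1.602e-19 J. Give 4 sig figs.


Step 1: Convert mu to Joules: -0.1523*1.602e-19 = -2.44e-20 J
Step 2: kB*T = 1.381e-23*1444.5 = 1.995e-20 J
Step 3: mu/(kB*T) = -1.223
Step 4: z = exp(-1.223) = 0.2943

0.2943


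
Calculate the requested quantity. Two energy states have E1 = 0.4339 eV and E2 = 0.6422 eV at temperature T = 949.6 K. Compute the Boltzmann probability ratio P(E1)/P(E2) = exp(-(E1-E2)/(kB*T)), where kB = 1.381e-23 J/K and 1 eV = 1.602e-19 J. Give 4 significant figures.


Step 1: Compute energy difference dE = E1 - E2 = 0.4339 - 0.6422 = -0.2083 eV
Step 2: Convert to Joules: dE_J = -0.2083 * 1.602e-19 = -3.337e-20 J
Step 3: Compute exponent = -dE_J / (kB * T) = -(-3.337e-20) / (1.381e-23 * 949.6) = 2.545
Step 4: P(E1)/P(E2) = exp(2.545) = 12.74

12.74


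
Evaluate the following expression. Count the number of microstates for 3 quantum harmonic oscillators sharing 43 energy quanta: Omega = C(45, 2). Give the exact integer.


Step 1: Use binomial coefficient C(45, 2)
Step 2: Numerator = 45! / 43!
Step 3: Denominator = 2!
Step 4: Omega = 990

990


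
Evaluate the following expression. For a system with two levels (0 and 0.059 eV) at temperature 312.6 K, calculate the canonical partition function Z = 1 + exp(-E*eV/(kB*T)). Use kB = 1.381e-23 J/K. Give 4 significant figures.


Step 1: Compute beta*E = E*eV/(kB*T) = 0.059*1.602e-19/(1.381e-23*312.6) = 2.189
Step 2: exp(-beta*E) = exp(-2.189) = 0.112
Step 3: Z = 1 + 0.112 = 1.112

1.112


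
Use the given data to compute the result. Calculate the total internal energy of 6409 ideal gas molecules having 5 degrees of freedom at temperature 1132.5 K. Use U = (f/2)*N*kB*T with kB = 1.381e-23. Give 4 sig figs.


Step 1: f/2 = 5/2 = 2.5
Step 2: N*kB*T = 6409*1.381e-23*1132.5 = 1.002e-16
Step 3: U = 2.5 * 1.002e-16 = 2.506e-16 J

2.506e-16


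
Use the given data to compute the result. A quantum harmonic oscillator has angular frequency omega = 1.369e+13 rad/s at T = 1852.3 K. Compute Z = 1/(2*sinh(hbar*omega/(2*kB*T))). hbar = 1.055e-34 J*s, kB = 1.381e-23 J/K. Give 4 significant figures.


Step 1: Compute x = hbar*omega/(kB*T) = 1.055e-34*1.369e+13/(1.381e-23*1852.3) = 0.05646
Step 2: x/2 = 0.02823
Step 3: sinh(x/2) = 0.02823
Step 4: Z = 1/(2*0.02823) = 17.71

17.71


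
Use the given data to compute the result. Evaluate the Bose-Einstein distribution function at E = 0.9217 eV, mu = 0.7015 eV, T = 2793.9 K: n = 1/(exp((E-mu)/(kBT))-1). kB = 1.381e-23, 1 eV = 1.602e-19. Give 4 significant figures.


Step 1: (E - mu) = 0.2202 eV
Step 2: x = (E-mu)*eV/(kB*T) = 0.2202*1.602e-19/(1.381e-23*2793.9) = 0.9143
Step 3: exp(x) = 2.495
Step 4: n = 1/(exp(x)-1) = 0.6689

0.6689


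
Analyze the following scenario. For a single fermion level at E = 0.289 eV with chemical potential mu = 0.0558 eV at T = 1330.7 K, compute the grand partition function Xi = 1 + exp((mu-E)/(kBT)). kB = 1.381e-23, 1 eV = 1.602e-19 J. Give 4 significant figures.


Step 1: (mu - E) = 0.0558 - 0.289 = -0.2332 eV
Step 2: x = (mu-E)*eV/(kB*T) = -0.2332*1.602e-19/(1.381e-23*1330.7) = -2.033
Step 3: exp(x) = 0.131
Step 4: Xi = 1 + 0.131 = 1.131

1.131


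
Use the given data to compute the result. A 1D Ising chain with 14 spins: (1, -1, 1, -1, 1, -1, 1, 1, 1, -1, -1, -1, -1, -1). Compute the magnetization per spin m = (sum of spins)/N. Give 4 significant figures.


Step 1: Count up spins (+1): 6, down spins (-1): 8
Step 2: Total magnetization M = 6 - 8 = -2
Step 3: m = M/N = -2/14 = -0.1429

-0.1429


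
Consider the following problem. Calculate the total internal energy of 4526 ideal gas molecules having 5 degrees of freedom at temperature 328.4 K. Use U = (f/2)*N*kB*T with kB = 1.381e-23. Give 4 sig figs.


Step 1: f/2 = 5/2 = 2.5
Step 2: N*kB*T = 4526*1.381e-23*328.4 = 2.053e-17
Step 3: U = 2.5 * 2.053e-17 = 5.132e-17 J

5.132e-17


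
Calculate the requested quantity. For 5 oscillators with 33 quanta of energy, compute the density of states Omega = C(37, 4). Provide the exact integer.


Step 1: Use binomial coefficient C(37, 4)
Step 2: Numerator = 37! / 33!
Step 3: Denominator = 4!
Step 4: Omega = 66045

66045


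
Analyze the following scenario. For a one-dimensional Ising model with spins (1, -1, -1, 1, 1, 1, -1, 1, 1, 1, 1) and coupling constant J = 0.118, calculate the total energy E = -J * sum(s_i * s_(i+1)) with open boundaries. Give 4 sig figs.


Step 1: Nearest-neighbor products: -1, 1, -1, 1, 1, -1, -1, 1, 1, 1
Step 2: Sum of products = 2
Step 3: E = -0.118 * 2 = -0.236

-0.236


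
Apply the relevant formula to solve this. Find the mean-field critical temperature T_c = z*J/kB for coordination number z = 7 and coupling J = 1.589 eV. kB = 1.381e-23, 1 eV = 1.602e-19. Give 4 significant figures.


Step 1: z*J = 7*1.589 = 11.12 eV
Step 2: Convert to Joules: 11.12*1.602e-19 = 1.782e-18 J
Step 3: T_c = 1.782e-18 / 1.381e-23 = 1.29e+05 K

1.29e+05


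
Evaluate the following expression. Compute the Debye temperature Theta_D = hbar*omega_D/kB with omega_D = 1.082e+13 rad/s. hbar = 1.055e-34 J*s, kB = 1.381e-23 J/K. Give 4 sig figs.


Step 1: hbar*omega_D = 1.055e-34 * 1.082e+13 = 1.142e-21 J
Step 2: Theta_D = 1.142e-21 / 1.381e-23
Step 3: Theta_D = 82.66 K

82.66


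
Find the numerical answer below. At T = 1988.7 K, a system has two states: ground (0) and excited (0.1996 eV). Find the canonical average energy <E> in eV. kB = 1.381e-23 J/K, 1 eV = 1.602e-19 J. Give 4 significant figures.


Step 1: beta*E = 0.1996*1.602e-19/(1.381e-23*1988.7) = 1.164
Step 2: exp(-beta*E) = 0.3121
Step 3: <E> = 0.1996*0.3121/(1+0.3121) = 0.04748 eV

0.04748


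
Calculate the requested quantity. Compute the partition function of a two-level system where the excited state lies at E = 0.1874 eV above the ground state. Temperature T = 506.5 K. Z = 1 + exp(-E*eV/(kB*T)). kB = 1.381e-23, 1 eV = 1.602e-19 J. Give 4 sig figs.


Step 1: Compute beta*E = E*eV/(kB*T) = 0.1874*1.602e-19/(1.381e-23*506.5) = 4.292
Step 2: exp(-beta*E) = exp(-4.292) = 0.01368
Step 3: Z = 1 + 0.01368 = 1.014

1.014


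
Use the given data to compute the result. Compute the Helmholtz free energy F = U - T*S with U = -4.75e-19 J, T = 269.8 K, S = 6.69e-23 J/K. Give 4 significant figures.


Step 1: T*S = 269.8 * 6.69e-23 = 1.805e-20 J
Step 2: F = U - T*S = -4.75e-19 - 1.805e-20
Step 3: F = -4.93e-19 J

-4.93e-19


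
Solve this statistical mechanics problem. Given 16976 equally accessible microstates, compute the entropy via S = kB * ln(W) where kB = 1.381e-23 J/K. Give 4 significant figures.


Step 1: ln(W) = ln(16976) = 9.74
Step 2: S = kB * ln(W) = 1.381e-23 * 9.74
Step 3: S = 1.345e-22 J/K

1.345e-22


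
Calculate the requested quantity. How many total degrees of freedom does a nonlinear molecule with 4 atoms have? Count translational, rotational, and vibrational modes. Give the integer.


Step 1: Translational DOF = 3
Step 2: Rotational DOF (nonlinear) = 3
Step 3: Vibrational DOF = 3*4 - 6 = 6
Step 4: Total = 3 + 3 + 6 = 12

12


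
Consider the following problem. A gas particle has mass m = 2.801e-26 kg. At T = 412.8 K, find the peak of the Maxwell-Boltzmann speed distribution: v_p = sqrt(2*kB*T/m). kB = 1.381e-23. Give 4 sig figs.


Step 1: Numerator = 2*kB*T = 2*1.381e-23*412.8 = 1.14e-20
Step 2: Ratio = 1.14e-20 / 2.801e-26 = 4.071e+05
Step 3: v_p = sqrt(4.071e+05) = 638 m/s

638


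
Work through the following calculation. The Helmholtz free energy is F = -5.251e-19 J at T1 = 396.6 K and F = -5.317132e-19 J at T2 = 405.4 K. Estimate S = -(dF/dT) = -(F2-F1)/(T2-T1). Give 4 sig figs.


Step 1: dF = F2 - F1 = -5.317132e-19 - (-5.251e-19) = -6.6132e-21 J
Step 2: dT = T2 - T1 = 405.4 - 396.6 = 8.8 K
Step 3: S = -dF/dT = -(-6.6132e-21)/8.8 = 7.515e-22 J/K

7.515e-22


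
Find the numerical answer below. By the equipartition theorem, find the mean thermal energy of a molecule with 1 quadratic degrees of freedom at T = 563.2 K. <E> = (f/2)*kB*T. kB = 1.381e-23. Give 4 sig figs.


Step 1: f/2 = 1/2 = 0.5
Step 2: kB*T = 1.381e-23 * 563.2 = 7.778e-21
Step 3: <E> = 0.5 * 7.778e-21 = 3.889e-21 J

3.889e-21


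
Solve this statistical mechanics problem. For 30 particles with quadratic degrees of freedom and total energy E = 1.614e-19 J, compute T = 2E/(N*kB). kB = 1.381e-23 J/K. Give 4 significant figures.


Step 1: Numerator = 2*E = 2*1.614e-19 = 3.228e-19 J
Step 2: Denominator = N*kB = 30*1.381e-23 = 4.143e-22
Step 3: T = 3.228e-19 / 4.143e-22 = 779.1 K

779.1


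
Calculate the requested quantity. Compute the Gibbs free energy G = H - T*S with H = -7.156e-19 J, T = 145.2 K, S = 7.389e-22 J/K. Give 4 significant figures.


Step 1: T*S = 145.2 * 7.389e-22 = 1.073e-19 J
Step 2: G = H - T*S = -7.156e-19 - 1.073e-19
Step 3: G = -8.229e-19 J

-8.229e-19


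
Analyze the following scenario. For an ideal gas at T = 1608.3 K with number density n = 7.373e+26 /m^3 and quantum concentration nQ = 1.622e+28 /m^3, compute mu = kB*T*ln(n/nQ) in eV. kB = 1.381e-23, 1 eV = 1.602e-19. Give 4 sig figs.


Step 1: n/nQ = 7.373e+26/1.622e+28 = 0.04546
Step 2: ln(n/nQ) = -3.091
Step 3: mu = kB*T*ln(n/nQ) = 2.221e-20*-3.091 = -6.865e-20 J
Step 4: Convert to eV: -6.865e-20/1.602e-19 = -0.4285 eV

-0.4285


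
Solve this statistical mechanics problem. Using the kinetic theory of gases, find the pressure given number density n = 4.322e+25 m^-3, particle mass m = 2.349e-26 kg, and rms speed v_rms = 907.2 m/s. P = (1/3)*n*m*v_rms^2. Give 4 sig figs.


Step 1: v_rms^2 = 907.2^2 = 8.23e+05
Step 2: n*m = 4.322e+25*2.349e-26 = 1.015
Step 3: P = (1/3)*1.015*8.23e+05 = 2.785e+05 Pa

2.785e+05


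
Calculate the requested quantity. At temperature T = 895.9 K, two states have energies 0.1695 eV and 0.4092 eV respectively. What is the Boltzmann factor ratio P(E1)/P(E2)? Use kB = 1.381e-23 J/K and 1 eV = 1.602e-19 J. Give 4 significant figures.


Step 1: Compute energy difference dE = E1 - E2 = 0.1695 - 0.4092 = -0.2397 eV
Step 2: Convert to Joules: dE_J = -0.2397 * 1.602e-19 = -3.84e-20 J
Step 3: Compute exponent = -dE_J / (kB * T) = -(-3.84e-20) / (1.381e-23 * 895.9) = 3.104
Step 4: P(E1)/P(E2) = exp(3.104) = 22.28

22.28


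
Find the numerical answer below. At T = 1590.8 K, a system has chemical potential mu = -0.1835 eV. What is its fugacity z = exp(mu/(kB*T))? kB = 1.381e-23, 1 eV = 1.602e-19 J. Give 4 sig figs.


Step 1: Convert mu to Joules: -0.1835*1.602e-19 = -2.94e-20 J
Step 2: kB*T = 1.381e-23*1590.8 = 2.197e-20 J
Step 3: mu/(kB*T) = -1.338
Step 4: z = exp(-1.338) = 0.2623

0.2623


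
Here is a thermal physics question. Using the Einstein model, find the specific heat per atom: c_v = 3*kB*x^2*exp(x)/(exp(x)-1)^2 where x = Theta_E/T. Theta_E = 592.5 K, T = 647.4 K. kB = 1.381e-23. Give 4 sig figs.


Step 1: x = Theta_E/T = 592.5/647.4 = 0.9152
Step 2: x^2 = 0.8376
Step 3: exp(x) = 2.497
Step 4: c_v = 3*1.381e-23*0.8376*2.497/(2.497-1)^2 = 3.866e-23

3.866e-23


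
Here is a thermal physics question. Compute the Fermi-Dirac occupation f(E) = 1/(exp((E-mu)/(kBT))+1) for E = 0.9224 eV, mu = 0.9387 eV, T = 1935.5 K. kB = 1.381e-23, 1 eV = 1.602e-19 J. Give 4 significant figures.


Step 1: (E - mu) = 0.9224 - 0.9387 = -0.0163 eV
Step 2: Convert: (E-mu)*eV = -2.611e-21 J
Step 3: x = (E-mu)*eV/(kB*T) = -0.09769
Step 4: f = 1/(exp(-0.09769)+1) = 0.5244

0.5244


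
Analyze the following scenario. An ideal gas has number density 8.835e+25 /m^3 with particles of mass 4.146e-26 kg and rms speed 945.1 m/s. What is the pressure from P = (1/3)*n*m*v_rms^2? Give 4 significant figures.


Step 1: v_rms^2 = 945.1^2 = 8.932e+05
Step 2: n*m = 8.835e+25*4.146e-26 = 3.663
Step 3: P = (1/3)*3.663*8.932e+05 = 1.091e+06 Pa

1.091e+06


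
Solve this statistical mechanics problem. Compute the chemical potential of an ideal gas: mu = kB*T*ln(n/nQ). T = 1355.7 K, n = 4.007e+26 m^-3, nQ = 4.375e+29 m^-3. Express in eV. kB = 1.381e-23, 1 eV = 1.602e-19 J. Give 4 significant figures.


Step 1: n/nQ = 4.007e+26/4.375e+29 = 0.0009159
Step 2: ln(n/nQ) = -6.996
Step 3: mu = kB*T*ln(n/nQ) = 1.872e-20*-6.996 = -1.31e-19 J
Step 4: Convert to eV: -1.31e-19/1.602e-19 = -0.8176 eV

-0.8176


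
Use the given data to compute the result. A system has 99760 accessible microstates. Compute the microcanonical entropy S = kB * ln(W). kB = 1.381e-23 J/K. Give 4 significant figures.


Step 1: ln(W) = ln(99760) = 11.51
Step 2: S = kB * ln(W) = 1.381e-23 * 11.51
Step 3: S = 1.59e-22 J/K

1.59e-22


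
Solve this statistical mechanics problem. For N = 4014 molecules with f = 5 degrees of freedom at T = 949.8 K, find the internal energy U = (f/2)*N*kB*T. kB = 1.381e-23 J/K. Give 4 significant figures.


Step 1: f/2 = 5/2 = 2.5
Step 2: N*kB*T = 4014*1.381e-23*949.8 = 5.265e-17
Step 3: U = 2.5 * 5.265e-17 = 1.316e-16 J

1.316e-16


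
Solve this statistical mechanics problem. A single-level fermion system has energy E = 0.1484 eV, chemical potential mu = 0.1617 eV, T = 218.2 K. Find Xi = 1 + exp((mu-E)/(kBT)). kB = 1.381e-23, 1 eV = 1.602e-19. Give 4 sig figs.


Step 1: (mu - E) = 0.1617 - 0.1484 = 0.0133 eV
Step 2: x = (mu-E)*eV/(kB*T) = 0.0133*1.602e-19/(1.381e-23*218.2) = 0.7071
Step 3: exp(x) = 2.028
Step 4: Xi = 1 + 2.028 = 3.028

3.028


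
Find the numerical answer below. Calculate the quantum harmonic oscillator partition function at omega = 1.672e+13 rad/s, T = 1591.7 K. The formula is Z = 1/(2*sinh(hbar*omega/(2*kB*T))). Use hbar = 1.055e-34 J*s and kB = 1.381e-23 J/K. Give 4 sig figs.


Step 1: Compute x = hbar*omega/(kB*T) = 1.055e-34*1.672e+13/(1.381e-23*1591.7) = 0.08025
Step 2: x/2 = 0.04012
Step 3: sinh(x/2) = 0.04013
Step 4: Z = 1/(2*0.04013) = 12.46

12.46


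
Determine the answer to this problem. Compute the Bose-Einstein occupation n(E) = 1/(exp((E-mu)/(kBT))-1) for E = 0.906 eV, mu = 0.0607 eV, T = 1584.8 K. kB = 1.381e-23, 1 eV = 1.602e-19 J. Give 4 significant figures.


Step 1: (E - mu) = 0.8453 eV
Step 2: x = (E-mu)*eV/(kB*T) = 0.8453*1.602e-19/(1.381e-23*1584.8) = 6.187
Step 3: exp(x) = 486.6
Step 4: n = 1/(exp(x)-1) = 0.002059

0.002059


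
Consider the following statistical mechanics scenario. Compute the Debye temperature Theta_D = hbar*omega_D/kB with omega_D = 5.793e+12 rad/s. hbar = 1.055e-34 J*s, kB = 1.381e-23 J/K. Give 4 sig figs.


Step 1: hbar*omega_D = 1.055e-34 * 5.793e+12 = 6.112e-22 J
Step 2: Theta_D = 6.112e-22 / 1.381e-23
Step 3: Theta_D = 44.25 K

44.25


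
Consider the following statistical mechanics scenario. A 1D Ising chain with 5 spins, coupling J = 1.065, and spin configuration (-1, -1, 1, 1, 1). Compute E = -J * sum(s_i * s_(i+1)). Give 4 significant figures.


Step 1: Nearest-neighbor products: 1, -1, 1, 1
Step 2: Sum of products = 2
Step 3: E = -1.065 * 2 = -2.13

-2.13


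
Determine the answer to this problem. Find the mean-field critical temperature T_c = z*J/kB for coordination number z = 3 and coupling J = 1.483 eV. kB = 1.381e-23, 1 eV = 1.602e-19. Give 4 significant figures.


Step 1: z*J = 3*1.483 = 4.449 eV
Step 2: Convert to Joules: 4.449*1.602e-19 = 7.127e-19 J
Step 3: T_c = 7.127e-19 / 1.381e-23 = 5.161e+04 K

5.161e+04


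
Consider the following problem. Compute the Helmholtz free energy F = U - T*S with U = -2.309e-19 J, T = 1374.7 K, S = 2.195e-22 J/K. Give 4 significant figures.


Step 1: T*S = 1374.7 * 2.195e-22 = 3.017e-19 J
Step 2: F = U - T*S = -2.309e-19 - 3.017e-19
Step 3: F = -5.326e-19 J

-5.326e-19


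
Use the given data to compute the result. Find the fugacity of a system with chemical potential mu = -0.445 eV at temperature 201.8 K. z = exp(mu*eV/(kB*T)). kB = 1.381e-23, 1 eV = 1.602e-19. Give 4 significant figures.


Step 1: Convert mu to Joules: -0.445*1.602e-19 = -7.129e-20 J
Step 2: kB*T = 1.381e-23*201.8 = 2.787e-21 J
Step 3: mu/(kB*T) = -25.58
Step 4: z = exp(-25.58) = 7.773e-12

7.773e-12


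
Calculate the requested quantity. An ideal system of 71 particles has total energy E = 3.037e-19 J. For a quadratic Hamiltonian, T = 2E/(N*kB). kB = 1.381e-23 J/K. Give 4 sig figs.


Step 1: Numerator = 2*E = 2*3.037e-19 = 6.074e-19 J
Step 2: Denominator = N*kB = 71*1.381e-23 = 9.805e-22
Step 3: T = 6.074e-19 / 9.805e-22 = 619.5 K

619.5


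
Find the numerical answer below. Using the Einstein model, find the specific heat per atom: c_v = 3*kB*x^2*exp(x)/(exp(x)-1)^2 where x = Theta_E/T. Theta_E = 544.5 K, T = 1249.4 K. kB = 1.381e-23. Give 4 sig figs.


Step 1: x = Theta_E/T = 544.5/1249.4 = 0.4358
Step 2: x^2 = 0.1899
Step 3: exp(x) = 1.546
Step 4: c_v = 3*1.381e-23*0.1899*1.546/(1.546-1)^2 = 4.078e-23

4.078e-23


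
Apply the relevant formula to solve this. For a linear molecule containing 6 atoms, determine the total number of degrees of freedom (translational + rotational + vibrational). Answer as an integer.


Step 1: Translational DOF = 3
Step 2: Rotational DOF (linear) = 2
Step 3: Vibrational DOF = 3*6 - 5 = 13
Step 4: Total = 3 + 2 + 13 = 18

18


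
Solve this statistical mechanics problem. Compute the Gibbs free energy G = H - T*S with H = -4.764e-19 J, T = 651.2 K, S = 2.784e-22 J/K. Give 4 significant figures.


Step 1: T*S = 651.2 * 2.784e-22 = 1.813e-19 J
Step 2: G = H - T*S = -4.764e-19 - 1.813e-19
Step 3: G = -6.577e-19 J

-6.577e-19


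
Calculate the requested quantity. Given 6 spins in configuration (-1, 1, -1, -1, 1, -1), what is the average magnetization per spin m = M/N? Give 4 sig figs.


Step 1: Count up spins (+1): 2, down spins (-1): 4
Step 2: Total magnetization M = 2 - 4 = -2
Step 3: m = M/N = -2/6 = -0.3333

-0.3333


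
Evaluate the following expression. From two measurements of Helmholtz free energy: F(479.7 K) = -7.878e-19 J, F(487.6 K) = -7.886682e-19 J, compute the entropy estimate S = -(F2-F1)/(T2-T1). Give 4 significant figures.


Step 1: dF = F2 - F1 = -7.886682e-19 - (-7.878e-19) = -8.682e-22 J
Step 2: dT = T2 - T1 = 487.6 - 479.7 = 7.9 K
Step 3: S = -dF/dT = -(-8.682e-22)/7.9 = 1.099e-22 J/K

1.099e-22


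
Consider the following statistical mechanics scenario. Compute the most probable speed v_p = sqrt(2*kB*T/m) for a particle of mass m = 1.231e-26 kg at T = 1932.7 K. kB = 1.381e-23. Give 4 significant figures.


Step 1: Numerator = 2*kB*T = 2*1.381e-23*1932.7 = 5.338e-20
Step 2: Ratio = 5.338e-20 / 1.231e-26 = 4.336e+06
Step 3: v_p = sqrt(4.336e+06) = 2082 m/s

2082


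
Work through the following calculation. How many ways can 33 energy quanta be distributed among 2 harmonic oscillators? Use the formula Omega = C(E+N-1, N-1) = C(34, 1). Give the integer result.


Step 1: Use binomial coefficient C(34, 1)
Step 2: Numerator = 34! / 33!
Step 3: Denominator = 1!
Step 4: Omega = 34

34


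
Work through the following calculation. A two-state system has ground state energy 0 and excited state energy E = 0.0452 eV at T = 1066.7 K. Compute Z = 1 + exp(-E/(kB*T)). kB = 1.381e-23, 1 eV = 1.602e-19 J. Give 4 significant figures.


Step 1: Compute beta*E = E*eV/(kB*T) = 0.0452*1.602e-19/(1.381e-23*1066.7) = 0.4915
Step 2: exp(-beta*E) = exp(-0.4915) = 0.6117
Step 3: Z = 1 + 0.6117 = 1.612

1.612


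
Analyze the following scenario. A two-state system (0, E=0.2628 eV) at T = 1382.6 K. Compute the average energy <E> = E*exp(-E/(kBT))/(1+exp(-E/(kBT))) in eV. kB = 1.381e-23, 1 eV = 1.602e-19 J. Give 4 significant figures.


Step 1: beta*E = 0.2628*1.602e-19/(1.381e-23*1382.6) = 2.205
Step 2: exp(-beta*E) = 0.1103
Step 3: <E> = 0.2628*0.1103/(1+0.1103) = 0.0261 eV

0.0261


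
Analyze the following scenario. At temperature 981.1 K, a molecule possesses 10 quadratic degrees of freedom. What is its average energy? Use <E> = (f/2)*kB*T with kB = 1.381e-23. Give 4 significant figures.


Step 1: f/2 = 10/2 = 5
Step 2: kB*T = 1.381e-23 * 981.1 = 1.355e-20
Step 3: <E> = 5 * 1.355e-20 = 6.774e-20 J

6.774e-20


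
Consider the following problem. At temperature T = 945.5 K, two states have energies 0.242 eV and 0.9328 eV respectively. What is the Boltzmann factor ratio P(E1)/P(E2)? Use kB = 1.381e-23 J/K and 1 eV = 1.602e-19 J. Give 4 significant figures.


Step 1: Compute energy difference dE = E1 - E2 = 0.242 - 0.9328 = -0.6908 eV
Step 2: Convert to Joules: dE_J = -0.6908 * 1.602e-19 = -1.107e-19 J
Step 3: Compute exponent = -dE_J / (kB * T) = -(-1.107e-19) / (1.381e-23 * 945.5) = 8.475
Step 4: P(E1)/P(E2) = exp(8.475) = 4795

4795


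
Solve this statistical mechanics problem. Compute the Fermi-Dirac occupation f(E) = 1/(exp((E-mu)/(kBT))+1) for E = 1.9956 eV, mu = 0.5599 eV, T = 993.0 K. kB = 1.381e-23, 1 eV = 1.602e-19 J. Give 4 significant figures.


Step 1: (E - mu) = 1.9956 - 0.5599 = 1.436 eV
Step 2: Convert: (E-mu)*eV = 2.3e-19 J
Step 3: x = (E-mu)*eV/(kB*T) = 16.77
Step 4: f = 1/(exp(16.77)+1) = 5.2e-08

5.2e-08


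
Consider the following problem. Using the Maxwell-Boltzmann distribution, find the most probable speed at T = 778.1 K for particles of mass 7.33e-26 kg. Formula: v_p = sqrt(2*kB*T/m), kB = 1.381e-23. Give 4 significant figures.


Step 1: Numerator = 2*kB*T = 2*1.381e-23*778.1 = 2.149e-20
Step 2: Ratio = 2.149e-20 / 7.33e-26 = 2.932e+05
Step 3: v_p = sqrt(2.932e+05) = 541.5 m/s

541.5


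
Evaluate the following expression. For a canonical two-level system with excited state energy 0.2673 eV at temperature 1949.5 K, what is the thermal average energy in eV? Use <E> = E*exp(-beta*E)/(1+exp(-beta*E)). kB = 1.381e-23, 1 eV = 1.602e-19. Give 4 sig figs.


Step 1: beta*E = 0.2673*1.602e-19/(1.381e-23*1949.5) = 1.591
Step 2: exp(-beta*E) = 0.2038
Step 3: <E> = 0.2673*0.2038/(1+0.2038) = 0.04526 eV

0.04526


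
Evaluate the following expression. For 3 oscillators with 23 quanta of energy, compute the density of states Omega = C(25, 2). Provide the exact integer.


Step 1: Use binomial coefficient C(25, 2)
Step 2: Numerator = 25! / 23!
Step 3: Denominator = 2!
Step 4: Omega = 300

300


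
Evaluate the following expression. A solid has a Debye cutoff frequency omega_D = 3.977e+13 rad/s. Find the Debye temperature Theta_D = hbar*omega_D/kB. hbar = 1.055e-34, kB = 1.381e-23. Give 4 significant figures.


Step 1: hbar*omega_D = 1.055e-34 * 3.977e+13 = 4.196e-21 J
Step 2: Theta_D = 4.196e-21 / 1.381e-23
Step 3: Theta_D = 303.8 K

303.8


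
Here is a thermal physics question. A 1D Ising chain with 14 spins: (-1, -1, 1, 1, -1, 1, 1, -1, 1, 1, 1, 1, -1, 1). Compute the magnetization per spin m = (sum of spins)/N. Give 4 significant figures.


Step 1: Count up spins (+1): 9, down spins (-1): 5
Step 2: Total magnetization M = 9 - 5 = 4
Step 3: m = M/N = 4/14 = 0.2857

0.2857


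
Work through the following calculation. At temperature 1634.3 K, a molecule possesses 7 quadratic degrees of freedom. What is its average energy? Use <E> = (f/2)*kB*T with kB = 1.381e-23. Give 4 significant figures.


Step 1: f/2 = 7/2 = 3.5
Step 2: kB*T = 1.381e-23 * 1634.3 = 2.257e-20
Step 3: <E> = 3.5 * 2.257e-20 = 7.899e-20 J

7.899e-20


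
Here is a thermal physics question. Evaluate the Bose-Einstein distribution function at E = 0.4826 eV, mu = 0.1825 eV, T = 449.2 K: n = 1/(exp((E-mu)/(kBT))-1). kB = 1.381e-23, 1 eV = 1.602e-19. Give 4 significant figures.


Step 1: (E - mu) = 0.3001 eV
Step 2: x = (E-mu)*eV/(kB*T) = 0.3001*1.602e-19/(1.381e-23*449.2) = 7.75
Step 3: exp(x) = 2321
Step 4: n = 1/(exp(x)-1) = 0.000431

0.000431


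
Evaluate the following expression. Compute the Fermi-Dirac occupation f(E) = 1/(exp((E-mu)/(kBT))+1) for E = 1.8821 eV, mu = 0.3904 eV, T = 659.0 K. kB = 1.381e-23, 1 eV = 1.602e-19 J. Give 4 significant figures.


Step 1: (E - mu) = 1.8821 - 0.3904 = 1.492 eV
Step 2: Convert: (E-mu)*eV = 2.39e-19 J
Step 3: x = (E-mu)*eV/(kB*T) = 26.26
Step 4: f = 1/(exp(26.26)+1) = 3.946e-12

3.946e-12


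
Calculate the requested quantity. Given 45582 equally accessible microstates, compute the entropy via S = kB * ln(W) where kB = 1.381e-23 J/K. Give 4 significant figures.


Step 1: ln(W) = ln(45582) = 10.73
Step 2: S = kB * ln(W) = 1.381e-23 * 10.73
Step 3: S = 1.481e-22 J/K

1.481e-22


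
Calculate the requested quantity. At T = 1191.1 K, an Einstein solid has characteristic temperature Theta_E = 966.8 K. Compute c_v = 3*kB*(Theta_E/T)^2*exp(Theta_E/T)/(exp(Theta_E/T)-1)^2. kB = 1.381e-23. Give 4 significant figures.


Step 1: x = Theta_E/T = 966.8/1191.1 = 0.8117
Step 2: x^2 = 0.6588
Step 3: exp(x) = 2.252
Step 4: c_v = 3*1.381e-23*0.6588*2.252/(2.252-1)^2 = 3.923e-23

3.923e-23


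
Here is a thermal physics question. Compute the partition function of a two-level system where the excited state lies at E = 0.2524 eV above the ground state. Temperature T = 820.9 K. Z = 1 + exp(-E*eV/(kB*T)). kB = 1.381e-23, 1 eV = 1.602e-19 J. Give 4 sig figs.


Step 1: Compute beta*E = E*eV/(kB*T) = 0.2524*1.602e-19/(1.381e-23*820.9) = 3.567
Step 2: exp(-beta*E) = exp(-3.567) = 0.02825
Step 3: Z = 1 + 0.02825 = 1.028

1.028


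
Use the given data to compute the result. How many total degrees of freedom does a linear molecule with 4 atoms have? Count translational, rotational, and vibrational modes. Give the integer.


Step 1: Translational DOF = 3
Step 2: Rotational DOF (linear) = 2
Step 3: Vibrational DOF = 3*4 - 5 = 7
Step 4: Total = 3 + 2 + 7 = 12

12


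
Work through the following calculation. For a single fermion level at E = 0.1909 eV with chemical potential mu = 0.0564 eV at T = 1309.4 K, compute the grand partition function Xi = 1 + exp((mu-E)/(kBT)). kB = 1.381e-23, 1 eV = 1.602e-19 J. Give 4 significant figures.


Step 1: (mu - E) = 0.0564 - 0.1909 = -0.1345 eV
Step 2: x = (mu-E)*eV/(kB*T) = -0.1345*1.602e-19/(1.381e-23*1309.4) = -1.192
Step 3: exp(x) = 0.3037
Step 4: Xi = 1 + 0.3037 = 1.304

1.304


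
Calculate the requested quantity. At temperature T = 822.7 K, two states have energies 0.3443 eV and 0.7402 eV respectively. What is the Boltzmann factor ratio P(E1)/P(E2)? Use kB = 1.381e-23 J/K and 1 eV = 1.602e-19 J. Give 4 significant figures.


Step 1: Compute energy difference dE = E1 - E2 = 0.3443 - 0.7402 = -0.3959 eV
Step 2: Convert to Joules: dE_J = -0.3959 * 1.602e-19 = -6.342e-20 J
Step 3: Compute exponent = -dE_J / (kB * T) = -(-6.342e-20) / (1.381e-23 * 822.7) = 5.582
Step 4: P(E1)/P(E2) = exp(5.582) = 265.7

265.7


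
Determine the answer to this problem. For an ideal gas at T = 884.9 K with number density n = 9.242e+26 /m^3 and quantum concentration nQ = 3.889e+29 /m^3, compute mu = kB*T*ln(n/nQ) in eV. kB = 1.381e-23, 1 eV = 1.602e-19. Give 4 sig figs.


Step 1: n/nQ = 9.242e+26/3.889e+29 = 0.002376
Step 2: ln(n/nQ) = -6.042
Step 3: mu = kB*T*ln(n/nQ) = 1.222e-20*-6.042 = -7.384e-20 J
Step 4: Convert to eV: -7.384e-20/1.602e-19 = -0.4609 eV

-0.4609


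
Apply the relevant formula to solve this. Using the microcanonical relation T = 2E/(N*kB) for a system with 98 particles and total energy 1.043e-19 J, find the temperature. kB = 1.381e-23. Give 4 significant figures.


Step 1: Numerator = 2*E = 2*1.043e-19 = 2.086e-19 J
Step 2: Denominator = N*kB = 98*1.381e-23 = 1.353e-21
Step 3: T = 2.086e-19 / 1.353e-21 = 154.1 K

154.1


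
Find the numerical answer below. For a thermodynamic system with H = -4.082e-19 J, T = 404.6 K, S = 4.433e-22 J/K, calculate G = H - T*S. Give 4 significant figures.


Step 1: T*S = 404.6 * 4.433e-22 = 1.794e-19 J
Step 2: G = H - T*S = -4.082e-19 - 1.794e-19
Step 3: G = -5.876e-19 J

-5.876e-19


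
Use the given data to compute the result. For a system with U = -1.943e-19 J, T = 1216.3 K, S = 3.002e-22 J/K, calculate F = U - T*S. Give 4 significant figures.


Step 1: T*S = 1216.3 * 3.002e-22 = 3.651e-19 J
Step 2: F = U - T*S = -1.943e-19 - 3.651e-19
Step 3: F = -5.594e-19 J

-5.594e-19


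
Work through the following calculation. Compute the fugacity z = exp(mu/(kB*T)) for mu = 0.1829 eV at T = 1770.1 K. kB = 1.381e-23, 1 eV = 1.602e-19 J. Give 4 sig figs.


Step 1: Convert mu to Joules: 0.1829*1.602e-19 = 2.93e-20 J
Step 2: kB*T = 1.381e-23*1770.1 = 2.445e-20 J
Step 3: mu/(kB*T) = 1.199
Step 4: z = exp(1.199) = 3.316

3.316


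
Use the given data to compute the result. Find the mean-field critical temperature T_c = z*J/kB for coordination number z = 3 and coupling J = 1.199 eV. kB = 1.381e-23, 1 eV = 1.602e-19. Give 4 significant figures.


Step 1: z*J = 3*1.199 = 3.597 eV
Step 2: Convert to Joules: 3.597*1.602e-19 = 5.762e-19 J
Step 3: T_c = 5.762e-19 / 1.381e-23 = 4.173e+04 K

4.173e+04


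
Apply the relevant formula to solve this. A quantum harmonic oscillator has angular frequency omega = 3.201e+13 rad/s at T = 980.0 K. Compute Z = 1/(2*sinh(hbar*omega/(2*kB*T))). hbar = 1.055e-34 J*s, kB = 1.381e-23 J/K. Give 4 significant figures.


Step 1: Compute x = hbar*omega/(kB*T) = 1.055e-34*3.201e+13/(1.381e-23*980.0) = 0.2495
Step 2: x/2 = 0.1248
Step 3: sinh(x/2) = 0.1251
Step 4: Z = 1/(2*0.1251) = 3.997

3.997


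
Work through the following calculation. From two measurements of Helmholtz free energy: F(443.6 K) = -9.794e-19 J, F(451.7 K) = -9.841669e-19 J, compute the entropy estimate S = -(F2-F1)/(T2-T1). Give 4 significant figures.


Step 1: dF = F2 - F1 = -9.841669e-19 - (-9.794e-19) = -4.7669e-21 J
Step 2: dT = T2 - T1 = 451.7 - 443.6 = 8.1 K
Step 3: S = -dF/dT = -(-4.7669e-21)/8.1 = 5.885e-22 J/K

5.885e-22


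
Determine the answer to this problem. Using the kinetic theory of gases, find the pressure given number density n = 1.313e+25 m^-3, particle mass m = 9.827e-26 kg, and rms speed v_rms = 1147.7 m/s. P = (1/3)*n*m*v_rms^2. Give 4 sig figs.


Step 1: v_rms^2 = 1147.7^2 = 1.317e+06
Step 2: n*m = 1.313e+25*9.827e-26 = 1.29
Step 3: P = (1/3)*1.29*1.317e+06 = 5.665e+05 Pa

5.665e+05


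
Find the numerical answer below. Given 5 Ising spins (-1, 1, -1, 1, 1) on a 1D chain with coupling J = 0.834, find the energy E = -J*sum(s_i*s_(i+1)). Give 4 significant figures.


Step 1: Nearest-neighbor products: -1, -1, -1, 1
Step 2: Sum of products = -2
Step 3: E = -0.834 * -2 = 1.668

1.668


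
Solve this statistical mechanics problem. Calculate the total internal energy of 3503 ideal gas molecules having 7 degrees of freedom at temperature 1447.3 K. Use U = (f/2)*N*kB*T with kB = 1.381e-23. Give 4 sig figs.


Step 1: f/2 = 7/2 = 3.5
Step 2: N*kB*T = 3503*1.381e-23*1447.3 = 7.002e-17
Step 3: U = 3.5 * 7.002e-17 = 2.451e-16 J

2.451e-16


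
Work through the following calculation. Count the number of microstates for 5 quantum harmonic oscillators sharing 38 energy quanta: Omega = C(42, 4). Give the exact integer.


Step 1: Use binomial coefficient C(42, 4)
Step 2: Numerator = 42! / 38!
Step 3: Denominator = 4!
Step 4: Omega = 111930

111930


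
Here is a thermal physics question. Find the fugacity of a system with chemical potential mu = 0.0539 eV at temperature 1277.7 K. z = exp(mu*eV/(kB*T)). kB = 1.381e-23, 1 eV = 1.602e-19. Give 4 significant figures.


Step 1: Convert mu to Joules: 0.0539*1.602e-19 = 8.635e-21 J
Step 2: kB*T = 1.381e-23*1277.7 = 1.765e-20 J
Step 3: mu/(kB*T) = 0.4894
Step 4: z = exp(0.4894) = 1.631

1.631


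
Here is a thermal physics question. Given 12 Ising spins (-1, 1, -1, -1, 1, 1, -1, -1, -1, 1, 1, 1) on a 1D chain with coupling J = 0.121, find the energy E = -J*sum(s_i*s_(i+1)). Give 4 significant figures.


Step 1: Nearest-neighbor products: -1, -1, 1, -1, 1, -1, 1, 1, -1, 1, 1
Step 2: Sum of products = 1
Step 3: E = -0.121 * 1 = -0.121

-0.121


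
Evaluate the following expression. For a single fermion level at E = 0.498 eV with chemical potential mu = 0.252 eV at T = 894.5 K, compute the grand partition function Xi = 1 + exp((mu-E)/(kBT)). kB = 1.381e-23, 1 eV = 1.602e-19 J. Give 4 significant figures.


Step 1: (mu - E) = 0.252 - 0.498 = -0.246 eV
Step 2: x = (mu-E)*eV/(kB*T) = -0.246*1.602e-19/(1.381e-23*894.5) = -3.19
Step 3: exp(x) = 0.04116
Step 4: Xi = 1 + 0.04116 = 1.041

1.041


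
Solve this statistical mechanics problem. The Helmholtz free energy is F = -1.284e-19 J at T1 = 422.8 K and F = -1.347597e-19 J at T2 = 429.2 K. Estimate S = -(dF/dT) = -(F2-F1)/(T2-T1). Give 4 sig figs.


Step 1: dF = F2 - F1 = -1.347597e-19 - (-1.284e-19) = -6.3597e-21 J
Step 2: dT = T2 - T1 = 429.2 - 422.8 = 6.4 K
Step 3: S = -dF/dT = -(-6.3597e-21)/6.4 = 9.937e-22 J/K

9.937e-22


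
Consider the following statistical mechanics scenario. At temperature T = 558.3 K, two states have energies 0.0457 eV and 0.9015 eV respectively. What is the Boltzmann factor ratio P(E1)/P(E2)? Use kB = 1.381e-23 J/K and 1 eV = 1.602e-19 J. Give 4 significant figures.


Step 1: Compute energy difference dE = E1 - E2 = 0.0457 - 0.9015 = -0.8558 eV
Step 2: Convert to Joules: dE_J = -0.8558 * 1.602e-19 = -1.371e-19 J
Step 3: Compute exponent = -dE_J / (kB * T) = -(-1.371e-19) / (1.381e-23 * 558.3) = 17.78
Step 4: P(E1)/P(E2) = exp(17.78) = 5.278e+07

5.278e+07


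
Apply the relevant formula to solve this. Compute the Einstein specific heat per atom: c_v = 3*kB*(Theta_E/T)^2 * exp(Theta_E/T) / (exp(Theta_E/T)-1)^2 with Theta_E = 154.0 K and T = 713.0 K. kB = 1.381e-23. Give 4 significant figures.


Step 1: x = Theta_E/T = 154.0/713.0 = 0.216
Step 2: x^2 = 0.04665
Step 3: exp(x) = 1.241
Step 4: c_v = 3*1.381e-23*0.04665*1.241/(1.241-1)^2 = 4.127e-23

4.127e-23


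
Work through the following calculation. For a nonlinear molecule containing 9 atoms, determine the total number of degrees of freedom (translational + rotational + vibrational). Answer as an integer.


Step 1: Translational DOF = 3
Step 2: Rotational DOF (nonlinear) = 3
Step 3: Vibrational DOF = 3*9 - 6 = 21
Step 4: Total = 3 + 3 + 21 = 27

27


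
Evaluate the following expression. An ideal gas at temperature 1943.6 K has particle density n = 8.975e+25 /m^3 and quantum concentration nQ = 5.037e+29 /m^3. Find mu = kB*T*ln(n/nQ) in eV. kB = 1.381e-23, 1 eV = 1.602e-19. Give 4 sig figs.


Step 1: n/nQ = 8.975e+25/5.037e+29 = 0.0001782
Step 2: ln(n/nQ) = -8.633
Step 3: mu = kB*T*ln(n/nQ) = 2.684e-20*-8.633 = -2.317e-19 J
Step 4: Convert to eV: -2.317e-19/1.602e-19 = -1.446 eV

-1.446


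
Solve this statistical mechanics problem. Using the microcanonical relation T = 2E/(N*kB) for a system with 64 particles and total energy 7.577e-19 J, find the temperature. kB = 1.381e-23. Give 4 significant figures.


Step 1: Numerator = 2*E = 2*7.577e-19 = 1.515e-18 J
Step 2: Denominator = N*kB = 64*1.381e-23 = 8.838e-22
Step 3: T = 1.515e-18 / 8.838e-22 = 1715 K

1715


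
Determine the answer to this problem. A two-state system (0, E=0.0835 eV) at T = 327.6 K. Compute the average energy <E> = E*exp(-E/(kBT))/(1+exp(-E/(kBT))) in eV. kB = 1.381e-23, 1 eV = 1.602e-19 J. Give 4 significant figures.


Step 1: beta*E = 0.0835*1.602e-19/(1.381e-23*327.6) = 2.957
Step 2: exp(-beta*E) = 0.05199
Step 3: <E> = 0.0835*0.05199/(1+0.05199) = 0.004127 eV

0.004127


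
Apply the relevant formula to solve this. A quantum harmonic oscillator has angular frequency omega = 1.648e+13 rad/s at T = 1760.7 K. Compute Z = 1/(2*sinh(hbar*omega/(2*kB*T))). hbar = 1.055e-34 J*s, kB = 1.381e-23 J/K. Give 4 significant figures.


Step 1: Compute x = hbar*omega/(kB*T) = 1.055e-34*1.648e+13/(1.381e-23*1760.7) = 0.0715
Step 2: x/2 = 0.03575
Step 3: sinh(x/2) = 0.03576
Step 4: Z = 1/(2*0.03576) = 13.98

13.98


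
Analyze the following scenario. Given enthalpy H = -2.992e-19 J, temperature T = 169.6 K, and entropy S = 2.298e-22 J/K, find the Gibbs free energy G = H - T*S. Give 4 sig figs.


Step 1: T*S = 169.6 * 2.298e-22 = 3.897e-20 J
Step 2: G = H - T*S = -2.992e-19 - 3.897e-20
Step 3: G = -3.382e-19 J

-3.382e-19
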